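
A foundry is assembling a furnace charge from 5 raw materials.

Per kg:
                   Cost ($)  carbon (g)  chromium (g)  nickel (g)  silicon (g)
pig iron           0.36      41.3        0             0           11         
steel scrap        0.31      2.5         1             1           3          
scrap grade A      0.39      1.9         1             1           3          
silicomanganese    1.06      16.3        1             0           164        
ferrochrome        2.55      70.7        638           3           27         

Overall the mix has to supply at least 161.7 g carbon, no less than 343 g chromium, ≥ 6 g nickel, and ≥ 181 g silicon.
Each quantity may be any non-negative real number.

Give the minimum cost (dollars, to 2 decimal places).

Let x1 = kg of pig iron, x2 = kg of steel scrap, x3 = kg of scrap grade A, x4 = kg of silicomanganese, x5 = kg of ferrochrome.
min 0.36x1 + 0.31x2 + 0.39x3 + 1.06x4 + 2.55x5 with:
  41.3x1 + 2.5x2 + 1.9x3 + 16.3x4 + 70.7x5 ≥ 161.7   (carbon)
  1x2 + 1x3 + 1x4 + 638x5 ≥ 343   (chromium)
  1x2 + 1x3 + 3x5 ≥ 6   (nickel)
  11x1 + 3x2 + 3x3 + 164x4 + 27x5 ≥ 181   (silicon)
  x1, x2, x3, x4, x5 ≥ 0.
The optimal basis is {pig iron, steel scrap, silicomanganese, ferrochrome}; scrap grade A drops out. There the carbon, chromium, nickel, silicon constraints are tight.
So pig iron = 2.437 kg, steel scrap = 4.412 kg, silicomanganese = 0.7723 kg, ferrochrome = 0.5295 kg.
Objective = 0.36·2.437 + 0.31·4.412 + 1.06·0.7723 + 2.55·0.5295 = 4.4139.

$4.41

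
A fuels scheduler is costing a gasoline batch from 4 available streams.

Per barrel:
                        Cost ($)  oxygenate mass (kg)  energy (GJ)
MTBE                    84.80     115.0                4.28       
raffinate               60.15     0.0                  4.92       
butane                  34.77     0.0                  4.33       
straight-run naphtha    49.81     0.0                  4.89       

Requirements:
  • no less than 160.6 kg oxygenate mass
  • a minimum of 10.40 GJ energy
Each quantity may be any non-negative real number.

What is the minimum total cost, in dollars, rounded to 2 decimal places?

Let x1 = barrels of MTBE, x2 = barrels of raffinate, x3 = barrels of butane, x4 = barrels of straight-run naphtha.
min 84.8x1 + 60.15x2 + 34.77x3 + 49.81x4 subject to:
  115x1 ≥ 160.6   (oxygenate mass)
  4.28x1 + 4.92x2 + 4.33x3 + 4.89x4 ≥ 10.4   (energy)
  x1, x2, x3, x4 ≥ 0.
The cheapest feasible vertex uses only MTBE, butane; raffinate, straight-run naphtha are not used. The oxygenate mass and energy requirements are met with equality.
Solving gives x1 = 1.3965, x3 = 1.0215.
Hence cost = 84.8·1.3965 + 34.77·1.0215 = $153.9408.

$153.94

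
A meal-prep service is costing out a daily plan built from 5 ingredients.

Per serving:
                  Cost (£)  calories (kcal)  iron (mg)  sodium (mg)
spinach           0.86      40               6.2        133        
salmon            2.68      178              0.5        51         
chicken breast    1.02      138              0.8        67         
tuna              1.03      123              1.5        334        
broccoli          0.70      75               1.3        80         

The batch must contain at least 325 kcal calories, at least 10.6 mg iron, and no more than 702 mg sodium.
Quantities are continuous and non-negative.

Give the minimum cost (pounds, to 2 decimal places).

Let x1 = servings of spinach, x2 = servings of salmon, x3 = servings of chicken breast, x4 = servings of tuna, x5 = servings of broccoli.
Minimise 0.86x1 + 2.68x2 + 1.02x3 + 1.03x4 + 0.7x5 subject to:
  40x1 + 178x2 + 138x3 + 123x4 + 75x5 ≥ 325   (calories)
  6.2x1 + 0.5x2 + 0.8x3 + 1.5x4 + 1.3x5 ≥ 10.6   (iron)
  133x1 + 51x2 + 67x3 + 334x4 + 80x5 ≤ 702   (sodium)
  x1, x2, x3, x4, x5 ≥ 0.
The cheapest feasible vertex uses only spinach, chicken breast; salmon, tuna, broccoli are not used. There the calories and iron constraints are tight.
That vertex is x1 = 1.46, x3 = 1.932.
Cost = 0.86·1.46 + 1.02·1.932 = 3.2262.

£3.23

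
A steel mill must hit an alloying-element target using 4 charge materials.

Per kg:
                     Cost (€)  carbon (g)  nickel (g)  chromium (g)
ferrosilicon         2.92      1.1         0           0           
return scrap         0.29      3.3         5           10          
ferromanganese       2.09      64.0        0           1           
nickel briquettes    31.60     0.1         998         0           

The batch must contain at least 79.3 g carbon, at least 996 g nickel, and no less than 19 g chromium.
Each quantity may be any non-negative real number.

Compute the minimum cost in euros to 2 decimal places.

€34.17

Set it up as a linear program. Let x1 = kg of ferrosilicon, x2 = kg of return scrap, x3 = kg of ferromanganese, x4 = kg of nickel briquettes.
Minimize 2.92x1 + 0.29x2 + 2.09x3 + 31.6x4 subject to:
  1.1x1 + 3.3x2 + 64x3 + 0.1x4 ≥ 79.3   (carbon)
  5x2 + 998x4 ≥ 996   (nickel)
  10x2 + 1x3 ≥ 19   (chromium)
  x1, x2, x3, x4 ≥ 0.
The minimum-cost mix takes nothing from ferrosilicon — only return scrap, ferromanganese, nickel briquettes. The carbon, nickel, chromium requirements are met with equality.
So return scrap = 1.785 kg, ferromanganese = 1.145 kg, nickel briquettes = 0.9891 kg.
Hence cost = 0.29·1.785 + 2.09·1.145 + 31.6·0.9891 = €34.1663.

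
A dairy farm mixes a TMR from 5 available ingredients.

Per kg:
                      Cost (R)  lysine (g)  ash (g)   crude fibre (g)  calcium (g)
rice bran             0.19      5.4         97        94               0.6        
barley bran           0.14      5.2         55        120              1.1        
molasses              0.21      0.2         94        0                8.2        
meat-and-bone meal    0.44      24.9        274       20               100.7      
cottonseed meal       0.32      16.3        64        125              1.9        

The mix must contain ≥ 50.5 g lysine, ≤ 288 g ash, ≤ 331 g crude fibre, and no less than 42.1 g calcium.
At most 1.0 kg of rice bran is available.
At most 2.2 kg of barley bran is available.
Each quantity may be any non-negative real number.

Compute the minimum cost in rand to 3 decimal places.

R0.967

Let x1 = kg of rice bran, x2 = kg of barley bran, x3 = kg of molasses, x4 = kg of meat-and-bone meal, x5 = kg of cottonseed meal.
min 0.19x1 + 0.14x2 + 0.21x3 + 0.44x4 + 0.32x5 s.t.:
  5.4x1 + 5.2x2 + 0.2x3 + 24.9x4 + 16.3x5 ≥ 50.5   (lysine)
  97x1 + 55x2 + 94x3 + 274x4 + 64x5 ≤ 288   (ash)
  94x1 + 120x2 + 20x4 + 125x5 ≤ 331   (crude fibre)
  0.6x1 + 1.1x2 + 8.2x3 + 100.7x4 + 1.9x5 ≥ 42.1   (calcium)
  x1 ≤ 1
  x2 ≤ 2.2
  x1, x2, x3, x4, x5 ≥ 0.
The cheapest feasible vertex uses only meat-and-bone meal, cottonseed meal; rice bran, barley bran, molasses are not used. Binding constraints: lysine and ash.
That vertex is x4 = 0.50909, x5 = 2.3205.
Objective = 0.44·0.50909 + 0.32·2.3205 = 0.96656.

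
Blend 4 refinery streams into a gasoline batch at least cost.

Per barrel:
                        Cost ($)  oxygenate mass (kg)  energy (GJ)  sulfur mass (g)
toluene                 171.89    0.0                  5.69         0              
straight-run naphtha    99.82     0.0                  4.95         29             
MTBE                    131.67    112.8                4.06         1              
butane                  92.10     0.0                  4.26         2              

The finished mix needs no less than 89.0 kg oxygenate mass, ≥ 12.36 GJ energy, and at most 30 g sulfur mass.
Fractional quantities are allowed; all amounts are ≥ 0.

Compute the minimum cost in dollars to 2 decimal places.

$295.13

Let x1 = barrels of toluene, x2 = barrels of straight-run naphtha, x3 = barrels of MTBE, x4 = barrels of butane.
min 171.89x1 + 99.82x2 + 131.67x3 + 92.1x4 subject to:
  112.8x3 ≥ 89   (oxygenate mass)
  5.69x1 + 4.95x2 + 4.06x3 + 4.26x4 ≥ 12.36   (energy)
  29x2 + 1x3 + 2x4 ≤ 30   (sulfur mass)
  x1, x2, x3, x4 ≥ 0.
The cheapest feasible vertex uses only straight-run naphtha, MTBE, butane; toluene is not used. Binding constraints: oxygenate mass, energy, sulfur mass.
Optimal quantities: straight-run naphtha = 0.93388 barrels, MTBE = 0.78901 barrels, butane = 1.0643 barrels.
Total cost: 99.82·0.93388 + 131.67·0.78901 + 92.1·1.0643 = 295.1309.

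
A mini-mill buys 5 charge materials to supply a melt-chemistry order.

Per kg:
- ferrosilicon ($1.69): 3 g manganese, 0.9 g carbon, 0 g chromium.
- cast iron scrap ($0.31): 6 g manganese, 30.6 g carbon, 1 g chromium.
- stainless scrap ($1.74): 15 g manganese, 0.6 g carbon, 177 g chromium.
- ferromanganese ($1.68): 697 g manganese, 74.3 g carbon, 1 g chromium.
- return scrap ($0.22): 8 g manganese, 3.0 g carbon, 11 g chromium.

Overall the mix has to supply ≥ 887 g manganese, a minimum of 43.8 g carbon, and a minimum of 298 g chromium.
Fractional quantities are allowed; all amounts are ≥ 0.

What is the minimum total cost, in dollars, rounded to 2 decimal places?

Set it up as a linear program. Let x1 = kg of ferrosilicon, x2 = kg of cast iron scrap, x3 = kg of stainless scrap, x4 = kg of ferromanganese, x5 = kg of return scrap.
Minimise 1.69x1 + 0.31x2 + 1.74x3 + 1.68x4 + 0.22x5 s.t.:
  3x1 + 6x2 + 15x3 + 697x4 + 8x5 ≥ 887   (manganese)
  0.9x1 + 30.6x2 + 0.6x3 + 74.3x4 + 3x5 ≥ 43.8   (carbon)
  1x2 + 177x3 + 1x4 + 11x5 ≥ 298   (chromium)
  x1, x2, x3, x4, x5 ≥ 0.
The optimal basis is {stainless scrap, ferromanganese}; ferrosilicon, cast iron scrap, return scrap drop out. The manganese and chromium requirements are met with equality.
So stainless scrap = 1.6766 kg, ferromanganese = 1.2365 kg.
Total cost: 1.74·1.6766 + 1.68·1.2365 = 4.9946.

$4.99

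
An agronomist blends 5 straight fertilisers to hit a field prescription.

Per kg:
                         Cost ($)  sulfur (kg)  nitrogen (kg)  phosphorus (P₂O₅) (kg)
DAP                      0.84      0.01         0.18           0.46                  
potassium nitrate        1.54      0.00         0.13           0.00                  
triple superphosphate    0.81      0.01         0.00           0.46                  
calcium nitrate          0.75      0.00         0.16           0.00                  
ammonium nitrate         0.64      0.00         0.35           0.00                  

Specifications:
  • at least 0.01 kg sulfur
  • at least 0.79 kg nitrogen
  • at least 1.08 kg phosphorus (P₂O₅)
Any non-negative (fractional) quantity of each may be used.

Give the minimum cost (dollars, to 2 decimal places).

Let x1 = kg of DAP, x2 = kg of potassium nitrate, x3 = kg of triple superphosphate, x4 = kg of calcium nitrate, x5 = kg of ammonium nitrate.
min 0.84x1 + 1.54x2 + 0.81x3 + 0.75x4 + 0.64x5 subject to:
  0.01x1 + 0.01x3 ≥ 0.01   (sulfur)
  0.18x1 + 0.13x2 + 0.16x4 + 0.35x5 ≥ 0.79   (nitrogen)
  0.46x1 + 0.46x3 ≥ 1.08   (phosphorus (P₂O₅))
  x1, x2, x3, x4, x5 ≥ 0.
The optimal basis is {DAP, ammonium nitrate}; potassium nitrate, triple superphosphate, calcium nitrate drop out. Binding constraints: nitrogen and phosphorus (P₂O₅).
Solving gives x1 = 2.348, x5 = 1.05.
Cost = 0.84·2.348 + 0.64·1.05 = 2.6443.

$2.64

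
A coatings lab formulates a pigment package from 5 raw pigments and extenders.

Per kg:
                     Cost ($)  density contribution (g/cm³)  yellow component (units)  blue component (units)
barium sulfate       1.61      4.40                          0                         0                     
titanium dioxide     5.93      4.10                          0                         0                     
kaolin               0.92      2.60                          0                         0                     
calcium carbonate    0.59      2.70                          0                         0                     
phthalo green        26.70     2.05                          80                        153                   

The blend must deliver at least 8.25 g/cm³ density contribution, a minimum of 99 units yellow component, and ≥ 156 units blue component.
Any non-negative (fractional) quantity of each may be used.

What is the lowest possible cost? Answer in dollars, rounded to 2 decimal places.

$34.29

Let x1 = kg of barium sulfate, x2 = kg of titanium dioxide, x3 = kg of kaolin, x4 = kg of calcium carbonate, x5 = kg of phthalo green.
Minimize 1.61x1 + 5.93x2 + 0.92x3 + 0.59x4 + 26.7x5 with:
  4.4x1 + 4.1x2 + 2.6x3 + 2.7x4 + 2.05x5 ≥ 8.25   (density contribution)
  80x5 ≥ 99   (yellow component)
  153x5 ≥ 156   (blue component)
  x1, x2, x3, x4, x5 ≥ 0.
At the optimum only calcium carbonate, phthalo green are positive (barium sulfate, titanium dioxide, kaolin = 0). There the density contribution and yellow component constraints are tight.
Solving gives x4 = 2.116, x5 = 1.2375.
Total cost: 0.59·2.116 + 26.7·1.2375 = 34.2897.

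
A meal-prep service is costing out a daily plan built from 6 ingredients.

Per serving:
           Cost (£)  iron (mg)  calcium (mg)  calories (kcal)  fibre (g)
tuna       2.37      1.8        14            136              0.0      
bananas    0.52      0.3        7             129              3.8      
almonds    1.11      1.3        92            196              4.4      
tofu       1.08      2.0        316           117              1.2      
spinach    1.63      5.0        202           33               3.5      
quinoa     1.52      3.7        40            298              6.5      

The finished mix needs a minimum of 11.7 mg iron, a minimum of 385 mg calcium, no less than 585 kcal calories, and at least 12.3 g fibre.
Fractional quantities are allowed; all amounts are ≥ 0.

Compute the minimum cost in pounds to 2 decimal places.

£4.53

This is a linear program. Let x1 = servings of tuna, x2 = servings of bananas, x3 = servings of almonds, x4 = servings of tofu, x5 = servings of spinach, x6 = servings of quinoa.
min 2.37x1 + 0.52x2 + 1.11x3 + 1.08x4 + 1.63x5 + 1.52x6 with:
  1.8x1 + 0.3x2 + 1.3x3 + 2x4 + 5x5 + 3.7x6 ≥ 11.7   (iron)
  14x1 + 7x2 + 92x3 + 316x4 + 202x5 + 40x6 ≥ 385   (calcium)
  136x1 + 129x2 + 196x3 + 117x4 + 33x5 + 298x6 ≥ 585   (calories)
  3.8x2 + 4.4x3 + 1.2x4 + 3.5x5 + 6.5x6 ≥ 12.3   (fibre)
  x1, x2, x3, x4, x5, x6 ≥ 0.
The cheapest feasible vertex uses only tofu, spinach, quinoa; tuna, bananas, almonds are not used. Binding constraints: iron, calcium, calories.
So tofu = 0.4174 servings, spinach = 0.9167 servings, quinoa = 1.698 servings.
Hence cost = 1.08·0.4174 + 1.63·0.9167 + 1.52·1.698 = £4.5260.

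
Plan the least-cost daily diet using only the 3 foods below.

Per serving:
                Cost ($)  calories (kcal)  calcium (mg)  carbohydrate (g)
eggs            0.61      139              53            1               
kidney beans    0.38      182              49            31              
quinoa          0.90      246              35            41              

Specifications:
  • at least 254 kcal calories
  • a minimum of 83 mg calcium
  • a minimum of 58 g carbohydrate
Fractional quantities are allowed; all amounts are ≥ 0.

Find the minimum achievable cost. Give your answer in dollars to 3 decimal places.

Treat it as an LP. Let x1 = servings of eggs, x2 = servings of kidney beans, x3 = servings of quinoa.
Minimize 0.61x1 + 0.38x2 + 0.9x3 s.t.:
  139x1 + 182x2 + 246x3 ≥ 254   (calories)
  53x1 + 49x2 + 35x3 ≥ 83   (calcium)
  1x1 + 31x2 + 41x3 ≥ 58   (carbohydrate)
  x1, x2, x3 ≥ 0.
At the optimum only kidney beans is positive (eggs, quinoa = 0). Binding constraint: carbohydrate.
That vertex is x2 = 1.871.
Hence cost = 0.38·1.871 = $0.71098.

$0.711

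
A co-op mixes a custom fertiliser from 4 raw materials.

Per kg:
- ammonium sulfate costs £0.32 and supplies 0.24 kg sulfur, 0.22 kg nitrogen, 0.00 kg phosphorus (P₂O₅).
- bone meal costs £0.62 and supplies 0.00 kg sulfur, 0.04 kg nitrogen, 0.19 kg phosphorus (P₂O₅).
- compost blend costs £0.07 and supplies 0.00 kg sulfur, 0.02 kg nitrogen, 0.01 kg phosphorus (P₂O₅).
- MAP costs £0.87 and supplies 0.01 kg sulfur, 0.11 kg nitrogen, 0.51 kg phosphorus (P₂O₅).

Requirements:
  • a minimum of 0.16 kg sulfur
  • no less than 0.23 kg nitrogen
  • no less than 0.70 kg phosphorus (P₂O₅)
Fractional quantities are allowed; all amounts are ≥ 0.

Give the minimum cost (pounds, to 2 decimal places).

£1.39

Treat it as an LP. Let x1 = kg of ammonium sulfate, x2 = kg of bone meal, x3 = kg of compost blend, x4 = kg of MAP.
Minimize 0.32x1 + 0.62x2 + 0.07x3 + 0.87x4 s.t.:
  0.24x1 + 0.01x4 ≥ 0.16   (sulfur)
  0.22x1 + 0.04x2 + 0.02x3 + 0.11x4 ≥ 0.23   (nitrogen)
  0.19x2 + 0.01x3 + 0.51x4 ≥ 0.7   (phosphorus (P₂O₅))
  x1, x2, x3, x4 ≥ 0.
At the optimum only ammonium sulfate, MAP are positive (bone meal, compost blend = 0). Binding constraints: sulfur and phosphorus (P₂O₅).
That vertex is x1 = 0.6095, x4 = 1.373.
Hence cost = 0.32·0.6095 + 0.87·1.373 = £1.3896.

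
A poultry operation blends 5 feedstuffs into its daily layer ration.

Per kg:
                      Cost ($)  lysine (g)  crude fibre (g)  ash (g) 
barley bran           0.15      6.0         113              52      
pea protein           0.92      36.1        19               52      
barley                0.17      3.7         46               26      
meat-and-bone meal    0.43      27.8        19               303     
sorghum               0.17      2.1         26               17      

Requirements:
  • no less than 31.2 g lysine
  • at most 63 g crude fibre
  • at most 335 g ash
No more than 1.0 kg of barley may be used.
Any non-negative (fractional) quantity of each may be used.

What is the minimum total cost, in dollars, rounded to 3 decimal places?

Treat it as an LP. Let x1 = kg of barley bran, x2 = kg of pea protein, x3 = kg of barley, x4 = kg of meat-and-bone meal, x5 = kg of sorghum.
min 0.15x1 + 0.92x2 + 0.17x3 + 0.43x4 + 0.17x5 with:
  6x1 + 36.1x2 + 3.7x3 + 27.8x4 + 2.1x5 ≥ 31.2   (lysine)
  113x1 + 19x2 + 46x3 + 19x4 + 26x5 ≤ 63   (crude fibre)
  52x1 + 52x2 + 26x3 + 303x4 + 17x5 ≤ 335   (ash)
  x3 ≤ 1
  x1, x2, x3, x4, x5 ≥ 0.
The minimum-cost mix takes nothing from barley bran, barley, sorghum — only pea protein, meat-and-bone meal. There the lysine and ash constraints are tight.
Solving gives x2 = 0.01481, x4 = 1.103.
Total cost: 0.92·0.01481 + 0.43·1.103 = 0.48792.

$0.488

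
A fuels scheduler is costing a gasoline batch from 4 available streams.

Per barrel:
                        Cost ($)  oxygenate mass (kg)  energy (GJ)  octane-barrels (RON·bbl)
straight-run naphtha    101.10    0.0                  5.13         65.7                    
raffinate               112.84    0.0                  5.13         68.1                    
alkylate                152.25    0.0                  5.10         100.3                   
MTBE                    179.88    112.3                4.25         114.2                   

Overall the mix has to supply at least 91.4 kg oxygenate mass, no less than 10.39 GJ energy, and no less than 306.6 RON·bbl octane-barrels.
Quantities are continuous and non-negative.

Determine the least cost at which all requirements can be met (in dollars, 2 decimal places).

Treat it as an LP. Let x1 = barrels of straight-run naphtha, x2 = barrels of raffinate, x3 = barrels of alkylate, x4 = barrels of MTBE.
Minimize 101.1x1 + 112.84x2 + 152.25x3 + 179.88x4 subject to:
  112.3x4 ≥ 91.4   (oxygenate mass)
  5.13x1 + 5.13x2 + 5.1x3 + 4.25x4 ≥ 10.39   (energy)
  65.7x1 + 68.1x2 + 100.3x3 + 114.2x4 ≥ 306.6   (octane-barrels)
  x1, x2, x3, x4 ≥ 0.
The cheapest feasible vertex uses only alkylate, MTBE; straight-run naphtha, raffinate are not used. Binding constraints: oxygenate mass and octane-barrels.
That vertex is x3 = 2.13015, x4 = 0.813891.
Objective = 152.25·2.13015 + 179.88·0.813891 = 470.7181.

$470.72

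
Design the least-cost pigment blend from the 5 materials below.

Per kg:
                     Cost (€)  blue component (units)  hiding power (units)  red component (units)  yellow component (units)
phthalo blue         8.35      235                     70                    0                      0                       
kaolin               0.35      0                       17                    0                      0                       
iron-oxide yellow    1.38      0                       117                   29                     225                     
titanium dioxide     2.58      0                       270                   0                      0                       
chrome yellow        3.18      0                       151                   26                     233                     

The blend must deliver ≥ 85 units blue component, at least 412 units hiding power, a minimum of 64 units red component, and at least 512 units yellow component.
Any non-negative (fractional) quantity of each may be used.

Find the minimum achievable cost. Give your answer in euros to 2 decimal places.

€7.31

Treat it as an LP. Let x1 = kg of phthalo blue, x2 = kg of kaolin, x3 = kg of iron-oxide yellow, x4 = kg of titanium dioxide, x5 = kg of chrome yellow.
Minimise 8.35x1 + 0.35x2 + 1.38x3 + 2.58x4 + 3.18x5 with:
  235x1 ≥ 85   (blue component)
  70x1 + 17x2 + 117x3 + 270x4 + 151x5 ≥ 412   (hiding power)
  29x3 + 26x5 ≥ 64   (red component)
  225x3 + 233x5 ≥ 512   (yellow component)
  x1, x2, x3, x4, x5 ≥ 0.
At the optimum only phthalo blue, iron-oxide yellow, titanium dioxide are positive (kaolin, chrome yellow = 0). Binding constraints: blue component, hiding power, yellow component.
Solving gives x1 = 0.3617, x3 = 2.276, x4 = 0.4461.
Cost = 8.35·0.3617 + 1.38·2.276 + 2.58·0.4461 = 7.3120.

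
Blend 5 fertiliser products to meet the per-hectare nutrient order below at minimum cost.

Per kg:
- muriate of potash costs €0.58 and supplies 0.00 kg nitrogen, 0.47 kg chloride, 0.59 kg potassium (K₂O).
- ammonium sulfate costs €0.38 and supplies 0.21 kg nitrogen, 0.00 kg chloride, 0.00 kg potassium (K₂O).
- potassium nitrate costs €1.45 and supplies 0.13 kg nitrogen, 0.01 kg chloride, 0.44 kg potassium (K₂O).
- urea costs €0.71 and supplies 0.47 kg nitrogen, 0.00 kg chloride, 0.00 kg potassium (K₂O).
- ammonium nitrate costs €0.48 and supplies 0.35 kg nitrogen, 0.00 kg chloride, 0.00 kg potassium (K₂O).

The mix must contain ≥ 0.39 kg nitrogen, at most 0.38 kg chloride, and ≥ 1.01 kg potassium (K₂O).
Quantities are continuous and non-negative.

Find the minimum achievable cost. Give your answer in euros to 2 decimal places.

€2.57

Let x1 = kg of muriate of potash, x2 = kg of ammonium sulfate, x3 = kg of potassium nitrate, x4 = kg of urea, x5 = kg of ammonium nitrate.
Minimize 0.58x1 + 0.38x2 + 1.45x3 + 0.71x4 + 0.48x5 subject to:
  0.21x2 + 0.13x3 + 0.47x4 + 0.35x5 ≥ 0.39   (nitrogen)
  0.47x1 + 0.01x3 ≤ 0.38   (chloride)
  0.59x1 + 0.44x3 ≥ 1.01   (potassium (K₂O))
  x1, x2, x3, x4, x5 ≥ 0.
The optimal basis is {muriate of potash, potassium nitrate, ammonium nitrate}; ammonium sulfate, urea drop out. Binding constraints: nitrogen, chloride, potassium (K₂O).
So muriate of potash = 0.782 kg, potassium nitrate = 1.247 kg, ammonium nitrate = 0.6512 kg.
Hence cost = 0.58·0.782 + 1.45·1.247 + 0.48·0.6512 = €2.5743.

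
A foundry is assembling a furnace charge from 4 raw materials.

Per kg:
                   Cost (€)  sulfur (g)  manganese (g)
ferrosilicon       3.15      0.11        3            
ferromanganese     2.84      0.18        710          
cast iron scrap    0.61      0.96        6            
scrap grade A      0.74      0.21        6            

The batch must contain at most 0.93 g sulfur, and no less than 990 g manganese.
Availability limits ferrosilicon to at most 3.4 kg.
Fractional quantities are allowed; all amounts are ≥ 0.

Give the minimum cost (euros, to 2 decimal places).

Let x1 = kg of ferrosilicon, x2 = kg of ferromanganese, x3 = kg of cast iron scrap, x4 = kg of scrap grade A.
Minimise 3.15x1 + 2.84x2 + 0.61x3 + 0.74x4 with:
  0.11x1 + 0.18x2 + 0.96x3 + 0.21x4 ≤ 0.93   (sulfur)
  3x1 + 710x2 + 6x3 + 6x4 ≥ 990   (manganese)
  x1 ≤ 3.4
  x1, x2, x3, x4 ≥ 0.
The optimal basis is {ferromanganese}; ferrosilicon, cast iron scrap, scrap grade A drop out. Binding constraint: manganese.
Solving gives x2 = 1.394.
Hence cost = 2.84·1.394 = €3.9590.

€3.96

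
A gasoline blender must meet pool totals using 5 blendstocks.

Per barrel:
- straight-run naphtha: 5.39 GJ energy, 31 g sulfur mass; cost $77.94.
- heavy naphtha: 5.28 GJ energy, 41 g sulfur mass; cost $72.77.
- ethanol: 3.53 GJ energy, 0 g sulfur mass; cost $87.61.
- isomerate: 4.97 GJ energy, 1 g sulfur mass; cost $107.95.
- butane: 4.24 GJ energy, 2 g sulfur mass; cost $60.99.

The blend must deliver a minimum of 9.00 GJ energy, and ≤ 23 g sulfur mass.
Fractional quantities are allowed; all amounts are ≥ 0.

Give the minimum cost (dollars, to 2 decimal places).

$127.91

Let x1 = barrels of straight-run naphtha, x2 = barrels of heavy naphtha, x3 = barrels of ethanol, x4 = barrels of isomerate, x5 = barrels of butane.
min 77.94x1 + 72.77x2 + 87.61x3 + 107.95x4 + 60.99x5 with:
  5.39x1 + 5.28x2 + 3.53x3 + 4.97x4 + 4.24x5 ≥ 9   (energy)
  31x1 + 41x2 + 1x4 + 2x5 ≤ 23   (sulfur mass)
  x1, x2, x3, x4, x5 ≥ 0.
At the optimum only heavy naphtha, butane are positive (straight-run naphtha, ethanol, isomerate = 0). Binding constraints: energy and sulfur mass.
So heavy naphtha = 0.48702 barrels, butane = 1.5162 barrels.
Cost = 72.77·0.48702 + 60.99·1.5162 = 127.9135.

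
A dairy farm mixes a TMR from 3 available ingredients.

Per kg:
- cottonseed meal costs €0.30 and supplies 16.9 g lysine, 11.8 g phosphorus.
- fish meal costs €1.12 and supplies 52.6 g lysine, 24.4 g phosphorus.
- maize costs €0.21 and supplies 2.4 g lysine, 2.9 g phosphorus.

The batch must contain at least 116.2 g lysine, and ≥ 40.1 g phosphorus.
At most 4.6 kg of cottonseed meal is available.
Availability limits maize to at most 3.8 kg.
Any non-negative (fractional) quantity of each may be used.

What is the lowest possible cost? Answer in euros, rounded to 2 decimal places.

€2.20

Let x1 = kg of cottonseed meal, x2 = kg of fish meal, x3 = kg of maize.
min 0.3x1 + 1.12x2 + 0.21x3 with:
  16.9x1 + 52.6x2 + 2.4x3 ≥ 116.2   (lysine)
  11.8x1 + 24.4x2 + 2.9x3 ≥ 40.1   (phosphorus)
  x1 ≤ 4.6
  x3 ≤ 3.8
  x1, x2, x3 ≥ 0.
The minimum-cost mix takes nothing from maize — only cottonseed meal, fish meal. The lysine and the cottonseed meal cap requirements are met with equality.
Solving gives x1 = 4.6, x2 = 0.7312.
Objective = 0.3·4.6 + 1.12·0.7312 = 2.1989.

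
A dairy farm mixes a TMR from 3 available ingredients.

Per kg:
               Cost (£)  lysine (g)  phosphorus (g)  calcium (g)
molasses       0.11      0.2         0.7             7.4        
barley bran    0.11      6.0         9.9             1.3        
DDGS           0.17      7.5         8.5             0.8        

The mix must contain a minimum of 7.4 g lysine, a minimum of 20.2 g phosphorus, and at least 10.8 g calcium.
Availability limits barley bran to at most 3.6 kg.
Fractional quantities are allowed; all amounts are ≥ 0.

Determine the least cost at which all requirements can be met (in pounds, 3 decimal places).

This is a linear program. Let x1 = kg of molasses, x2 = kg of barley bran, x3 = kg of DDGS.
Minimize 0.11x1 + 0.11x2 + 0.17x3 with:
  0.2x1 + 6x2 + 7.5x3 ≥ 7.4   (lysine)
  0.7x1 + 9.9x2 + 8.5x3 ≥ 20.2   (phosphorus)
  7.4x1 + 1.3x2 + 0.8x3 ≥ 10.8   (calcium)
  x2 ≤ 3.6
  x1, x2, x3 ≥ 0.
The minimum-cost mix takes nothing from DDGS — only molasses, barley bran. The phosphorus and calcium requirements are met with equality.
Optimal quantities: molasses = 1.115 kg, barley bran = 1.962 kg.
Total cost: 0.11·1.115 + 0.11·1.962 = 0.33847.

£0.338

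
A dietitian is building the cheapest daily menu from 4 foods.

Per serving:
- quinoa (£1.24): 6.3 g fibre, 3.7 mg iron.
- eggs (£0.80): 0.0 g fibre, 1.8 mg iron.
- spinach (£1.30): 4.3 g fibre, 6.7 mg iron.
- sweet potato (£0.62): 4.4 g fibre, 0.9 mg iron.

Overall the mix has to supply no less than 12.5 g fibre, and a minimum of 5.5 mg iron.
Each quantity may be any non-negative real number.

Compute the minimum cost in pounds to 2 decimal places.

Set it up as a linear program. Let x1 = servings of quinoa, x2 = servings of eggs, x3 = servings of spinach, x4 = servings of sweet potato.
Minimize 1.24x1 + 0.8x2 + 1.3x3 + 0.62x4 subject to:
  6.3x1 + 4.3x3 + 4.4x4 ≥ 12.5   (fibre)
  3.7x1 + 1.8x2 + 6.7x3 + 0.9x4 ≥ 5.5   (iron)
  x1, x2, x3, x4 ≥ 0.
The minimum-cost mix takes nothing from quinoa, eggs — only spinach, sweet potato. There the fibre and iron constraints are tight.
Solving gives x3 = 0.5057, x4 = 2.347.
Cost = 1.3·0.5057 + 0.62·2.347 = 2.1126.

£2.11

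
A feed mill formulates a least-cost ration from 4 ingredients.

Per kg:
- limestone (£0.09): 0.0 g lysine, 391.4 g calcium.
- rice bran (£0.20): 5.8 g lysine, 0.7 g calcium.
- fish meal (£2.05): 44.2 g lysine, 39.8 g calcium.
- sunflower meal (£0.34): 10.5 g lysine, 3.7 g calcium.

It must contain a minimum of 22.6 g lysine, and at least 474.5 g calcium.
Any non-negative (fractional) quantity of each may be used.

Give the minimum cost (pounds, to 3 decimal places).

£0.839

Set it up as a linear program. Let x1 = kg of limestone, x2 = kg of rice bran, x3 = kg of fish meal, x4 = kg of sunflower meal.
Minimize 0.09x1 + 0.2x2 + 2.05x3 + 0.34x4 subject to:
  5.8x2 + 44.2x3 + 10.5x4 ≥ 22.6   (lysine)
  391.4x1 + 0.7x2 + 39.8x3 + 3.7x4 ≥ 474.5   (calcium)
  x1, x2, x3, x4 ≥ 0.
The minimum-cost mix takes nothing from rice bran, fish meal — only limestone, sunflower meal. Binding constraints: lysine and calcium.
Solving gives x1 = 1.192, x4 = 2.152.
Total cost: 0.09·1.192 + 0.34·2.152 = 0.83896.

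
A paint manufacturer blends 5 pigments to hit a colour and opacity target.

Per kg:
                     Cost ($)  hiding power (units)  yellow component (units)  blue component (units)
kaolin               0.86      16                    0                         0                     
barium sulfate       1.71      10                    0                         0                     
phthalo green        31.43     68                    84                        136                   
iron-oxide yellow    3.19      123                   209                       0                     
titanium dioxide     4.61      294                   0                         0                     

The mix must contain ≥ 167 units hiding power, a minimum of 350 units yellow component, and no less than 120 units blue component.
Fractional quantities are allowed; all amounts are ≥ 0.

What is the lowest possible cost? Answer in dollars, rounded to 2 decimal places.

$31.94

Set it up as a linear program. Let x1 = kg of kaolin, x2 = kg of barium sulfate, x3 = kg of phthalo green, x4 = kg of iron-oxide yellow, x5 = kg of titanium dioxide.
min 0.86x1 + 1.71x2 + 31.43x3 + 3.19x4 + 4.61x5 s.t.:
  16x1 + 10x2 + 68x3 + 123x4 + 294x5 ≥ 167   (hiding power)
  84x3 + 209x4 ≥ 350   (yellow component)
  136x3 ≥ 120   (blue component)
  x1, x2, x3, x4, x5 ≥ 0.
The optimal basis is {phthalo green, iron-oxide yellow}; kaolin, barium sulfate, titanium dioxide drop out. Binding constraints: yellow component and blue component.
Solving gives x3 = 0.8824, x4 = 1.32.
Cost = 31.43·0.8824 + 3.19·1.32 = 31.9446.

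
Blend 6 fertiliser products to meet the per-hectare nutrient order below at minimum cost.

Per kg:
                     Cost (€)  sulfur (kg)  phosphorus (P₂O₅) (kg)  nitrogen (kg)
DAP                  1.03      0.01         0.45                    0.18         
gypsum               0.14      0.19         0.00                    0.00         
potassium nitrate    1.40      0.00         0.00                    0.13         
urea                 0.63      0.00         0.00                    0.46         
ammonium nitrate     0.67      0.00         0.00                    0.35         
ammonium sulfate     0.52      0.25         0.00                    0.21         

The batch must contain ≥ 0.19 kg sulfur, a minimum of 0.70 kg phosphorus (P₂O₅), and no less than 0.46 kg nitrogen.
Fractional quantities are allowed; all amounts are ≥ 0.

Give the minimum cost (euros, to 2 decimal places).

Set it up as a linear program. Let x1 = kg of DAP, x2 = kg of gypsum, x3 = kg of potassium nitrate, x4 = kg of urea, x5 = kg of ammonium nitrate, x6 = kg of ammonium sulfate.
Minimise 1.03x1 + 0.14x2 + 1.4x3 + 0.63x4 + 0.67x5 + 0.52x6 s.t.:
  0.01x1 + 0.19x2 + 0.25x6 ≥ 0.19   (sulfur)
  0.45x1 ≥ 0.7   (phosphorus (P₂O₅))
  0.18x1 + 0.13x3 + 0.46x4 + 0.35x5 + 0.21x6 ≥ 0.46   (nitrogen)
  x1, x2, x3, x4, x5, x6 ≥ 0.
The cheapest feasible vertex uses only DAP, gypsum, urea; potassium nitrate, ammonium nitrate, ammonium sulfate are not used. There the sulfur, phosphorus (P₂O₅), nitrogen constraints are tight.
Solving gives x1 = 1.556, x2 = 0.9181, x4 = 0.3913.
Hence cost = 1.03·1.556 + 0.14·0.9181 + 0.63·0.3913 = €1.9777.

€1.98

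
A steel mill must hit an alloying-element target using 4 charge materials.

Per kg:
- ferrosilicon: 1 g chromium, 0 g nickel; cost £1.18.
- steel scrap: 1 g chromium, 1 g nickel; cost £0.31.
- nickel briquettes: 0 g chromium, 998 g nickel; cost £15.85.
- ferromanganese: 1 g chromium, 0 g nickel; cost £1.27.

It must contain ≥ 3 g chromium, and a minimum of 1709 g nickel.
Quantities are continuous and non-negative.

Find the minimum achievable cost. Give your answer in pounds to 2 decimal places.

£28.02

This is a linear program. Let x1 = kg of ferrosilicon, x2 = kg of steel scrap, x3 = kg of nickel briquettes, x4 = kg of ferromanganese.
Minimize 1.18x1 + 0.31x2 + 15.85x3 + 1.27x4 s.t.:
  1x1 + 1x2 + 1x4 ≥ 3   (chromium)
  1x2 + 998x3 ≥ 1709   (nickel)
  x1, x2, x3, x4 ≥ 0.
The cheapest feasible vertex uses only steel scrap, nickel briquettes; ferrosilicon, ferromanganese are not used. There the chromium and nickel constraints are tight.
Optimal quantities: steel scrap = 3 kg, nickel briquettes = 1.709 kg.
Objective = 0.31·3 + 15.85·1.709 = 28.0177.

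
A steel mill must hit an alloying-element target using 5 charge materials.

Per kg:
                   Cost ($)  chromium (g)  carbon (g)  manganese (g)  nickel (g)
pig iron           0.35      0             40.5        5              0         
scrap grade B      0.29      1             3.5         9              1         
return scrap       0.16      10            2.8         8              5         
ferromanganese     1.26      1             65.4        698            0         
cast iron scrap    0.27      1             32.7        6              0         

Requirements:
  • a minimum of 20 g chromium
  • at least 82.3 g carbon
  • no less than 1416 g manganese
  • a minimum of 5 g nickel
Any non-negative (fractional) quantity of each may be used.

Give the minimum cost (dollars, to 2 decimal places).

$2.82

Let x1 = kg of pig iron, x2 = kg of scrap grade B, x3 = kg of return scrap, x4 = kg of ferromanganese, x5 = kg of cast iron scrap.
Minimise 0.35x1 + 0.29x2 + 0.16x3 + 1.26x4 + 0.27x5 subject to:
  1x2 + 10x3 + 1x4 + 1x5 ≥ 20   (chromium)
  40.5x1 + 3.5x2 + 2.8x3 + 65.4x4 + 32.7x5 ≥ 82.3   (carbon)
  5x1 + 9x2 + 8x3 + 698x4 + 6x5 ≥ 1416   (manganese)
  1x2 + 5x3 ≥ 5   (nickel)
  x1, x2, x3, x4, x5 ≥ 0.
At the optimum only return scrap, ferromanganese are positive (pig iron, scrap grade B, cast iron scrap = 0). There the chromium and manganese constraints are tight.
Optimal quantities: return scrap = 1.799 kg, ferromanganese = 2.008 kg.
Total cost: 0.16·1.799 + 1.26·2.008 = 2.8179.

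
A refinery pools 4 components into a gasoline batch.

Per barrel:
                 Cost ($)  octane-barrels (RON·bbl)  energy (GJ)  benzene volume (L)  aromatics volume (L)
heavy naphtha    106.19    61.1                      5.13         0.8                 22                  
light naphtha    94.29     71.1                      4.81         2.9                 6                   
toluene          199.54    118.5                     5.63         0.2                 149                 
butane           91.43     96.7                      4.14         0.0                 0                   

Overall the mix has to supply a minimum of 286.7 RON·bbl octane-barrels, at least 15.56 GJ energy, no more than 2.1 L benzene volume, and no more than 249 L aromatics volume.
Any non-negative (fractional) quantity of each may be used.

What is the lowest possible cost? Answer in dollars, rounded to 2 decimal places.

$331.22

Let x1 = barrels of heavy naphtha, x2 = barrels of light naphtha, x3 = barrels of toluene, x4 = barrels of butane.
Minimise 106.19x1 + 94.29x2 + 199.54x3 + 91.43x4 with:
  61.1x1 + 71.1x2 + 118.5x3 + 96.7x4 ≥ 286.7   (octane-barrels)
  5.13x1 + 4.81x2 + 5.63x3 + 4.14x4 ≥ 15.56   (energy)
  0.8x1 + 2.9x2 + 0.2x3 ≤ 2.1   (benzene volume)
  22x1 + 6x2 + 149x3 ≤ 249   (aromatics volume)
  x1, x2, x3, x4 ≥ 0.
The minimum-cost mix takes nothing from toluene — only heavy naphtha, light naphtha, butane. There the octane-barrels, energy, benzene volume constraints are tight.
Solving gives x1 = 0.99002, x2 = 0.45103, x4 = 2.0077.
Total cost: 106.19·0.99002 + 94.29·0.45103 + 91.43·2.0077 = 331.2219.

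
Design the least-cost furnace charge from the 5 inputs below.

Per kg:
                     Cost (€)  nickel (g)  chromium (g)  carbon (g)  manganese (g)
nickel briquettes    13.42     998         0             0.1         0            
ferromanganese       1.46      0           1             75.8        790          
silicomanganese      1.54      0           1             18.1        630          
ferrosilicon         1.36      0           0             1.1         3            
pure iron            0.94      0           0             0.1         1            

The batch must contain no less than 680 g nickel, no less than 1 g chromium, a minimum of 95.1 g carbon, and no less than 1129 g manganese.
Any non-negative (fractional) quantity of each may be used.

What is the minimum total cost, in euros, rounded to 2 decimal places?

Let x1 = kg of nickel briquettes, x2 = kg of ferromanganese, x3 = kg of silicomanganese, x4 = kg of ferrosilicon, x5 = kg of pure iron.
min 13.42x1 + 1.46x2 + 1.54x3 + 1.36x4 + 0.94x5 subject to:
  998x1 ≥ 680   (nickel)
  1x2 + 1x3 ≥ 1   (chromium)
  0.1x1 + 75.8x2 + 18.1x3 + 1.1x4 + 0.1x5 ≥ 95.1   (carbon)
  790x2 + 630x3 + 3x4 + 1x5 ≥ 1129   (manganese)
  x1, x2, x3, x4, x5 ≥ 0.
The optimal basis is {nickel briquettes, ferromanganese}; silicomanganese, ferrosilicon, pure iron drop out. There the nickel and manganese constraints are tight.
That vertex is x1 = 0.6814, x2 = 1.429.
Total cost: 13.42·0.6814 + 1.46·1.429 = 11.2307.

€11.23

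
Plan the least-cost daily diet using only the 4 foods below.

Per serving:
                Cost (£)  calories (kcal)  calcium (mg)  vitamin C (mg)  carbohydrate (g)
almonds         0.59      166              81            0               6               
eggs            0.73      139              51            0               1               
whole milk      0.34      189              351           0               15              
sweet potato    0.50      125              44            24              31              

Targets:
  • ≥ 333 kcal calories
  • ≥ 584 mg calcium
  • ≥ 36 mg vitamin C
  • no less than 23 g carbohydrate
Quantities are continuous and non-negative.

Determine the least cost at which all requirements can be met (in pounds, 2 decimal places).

Treat it as an LP. Let x1 = servings of almonds, x2 = servings of eggs, x3 = servings of whole milk, x4 = servings of sweet potato.
Minimise 0.59x1 + 0.73x2 + 0.34x3 + 0.5x4 s.t.:
  166x1 + 139x2 + 189x3 + 125x4 ≥ 333   (calories)
  81x1 + 51x2 + 351x3 + 44x4 ≥ 584   (calcium)
  24x4 ≥ 36   (vitamin C)
  6x1 + 1x2 + 15x3 + 31x4 ≥ 23   (carbohydrate)
  x1, x2, x3, x4 ≥ 0.
At the optimum only whole milk, sweet potato are positive (almonds, eggs = 0). The calcium and vitamin C requirements are met with equality.
So whole milk = 1.476 servings, sweet potato = 1.5 servings.
Total cost: 0.34·1.476 + 0.5·1.5 = 1.2518.

£1.25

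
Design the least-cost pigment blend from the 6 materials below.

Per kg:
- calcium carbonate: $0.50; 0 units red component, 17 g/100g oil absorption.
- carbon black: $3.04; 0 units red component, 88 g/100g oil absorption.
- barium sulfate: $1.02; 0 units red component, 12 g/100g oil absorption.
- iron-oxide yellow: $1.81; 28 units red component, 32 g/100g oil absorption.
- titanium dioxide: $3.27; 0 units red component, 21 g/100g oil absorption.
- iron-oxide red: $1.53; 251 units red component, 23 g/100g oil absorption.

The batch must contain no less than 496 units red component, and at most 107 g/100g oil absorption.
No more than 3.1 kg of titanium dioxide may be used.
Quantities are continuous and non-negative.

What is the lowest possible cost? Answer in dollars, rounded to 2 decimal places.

$3.02

Treat it as an LP. Let x1 = kg of calcium carbonate, x2 = kg of carbon black, x3 = kg of barium sulfate, x4 = kg of iron-oxide yellow, x5 = kg of titanium dioxide, x6 = kg of iron-oxide red.
Minimise 0.5x1 + 3.04x2 + 1.02x3 + 1.81x4 + 3.27x5 + 1.53x6 s.t.:
  28x4 + 251x6 ≥ 496   (red component)
  17x1 + 88x2 + 12x3 + 32x4 + 21x5 + 23x6 ≤ 107   (oil absorption)
  x5 ≤ 3.1
  x1, x2, x3, x4, x5, x6 ≥ 0.
The minimum-cost mix takes nothing from calcium carbonate, carbon black, barium sulfate, iron-oxide yellow, titanium dioxide — only iron-oxide red. There the red component constraint is tight.
Optimal quantities: iron-oxide red = 1.976 kg.
Objective = 1.53·1.976 = 3.0233.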